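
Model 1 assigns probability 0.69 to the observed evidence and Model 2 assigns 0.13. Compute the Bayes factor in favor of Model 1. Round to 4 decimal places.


BF = P(data|M1) / P(data|M2)
= 0.69 / 0.13 = 5.3077

5.3077


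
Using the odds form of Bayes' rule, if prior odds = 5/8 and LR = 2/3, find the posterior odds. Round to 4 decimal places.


Bayes' rule in odds form: posterior odds = prior odds * LR
= (5 * 2) / (8 * 3)
= 10/24 = 0.4167

0.4167


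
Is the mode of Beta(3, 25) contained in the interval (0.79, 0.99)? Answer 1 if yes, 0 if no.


Mode = (a-1)/(a+b-2) = 2/26 = 0.0769
Interval: (0.79, 0.99)
Contains mode? 0

0


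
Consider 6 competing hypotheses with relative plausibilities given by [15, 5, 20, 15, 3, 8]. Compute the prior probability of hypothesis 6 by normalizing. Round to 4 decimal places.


Sum of weights = 15 + 5 + 20 + 15 + 3 + 8 = 66
Normalized prior for H6 = 8 / 66
= 0.1212

0.1212


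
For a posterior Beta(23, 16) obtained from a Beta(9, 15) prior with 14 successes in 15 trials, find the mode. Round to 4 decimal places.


Mode = (alpha - 1) / (alpha + beta - 2)
= 22 / 37
= 0.5946

0.5946


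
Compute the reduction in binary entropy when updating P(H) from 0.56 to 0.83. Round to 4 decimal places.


H_before = -p*log2(p) - (1-p)*log2(1-p) for p=0.56: 0.9896
H_after for p=0.83: 0.6577
Reduction = 0.9896 - 0.6577 = 0.3319

0.3319


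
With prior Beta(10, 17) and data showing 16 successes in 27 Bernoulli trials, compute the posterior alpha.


Conjugate update: alpha_posterior = alpha_prior + k
= 10 + 16 = 26

26


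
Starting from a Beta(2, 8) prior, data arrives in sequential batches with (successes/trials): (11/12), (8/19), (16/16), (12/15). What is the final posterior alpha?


In sequential Bayesian updating, we sum all successes.
Total successes = 47
Final alpha = 2 + 47 = 49

49


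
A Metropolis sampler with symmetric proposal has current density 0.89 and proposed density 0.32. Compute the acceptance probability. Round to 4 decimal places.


For symmetric proposals, acceptance = min(1, pi(x*)/pi(x))
= min(1, 0.32/0.89)
= min(1, 0.3596) = 0.3596

0.3596


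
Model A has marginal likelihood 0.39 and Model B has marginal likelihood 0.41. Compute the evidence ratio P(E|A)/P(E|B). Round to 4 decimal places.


Evidence ratio = P(E|A) / P(E|B)
= 0.39 / 0.41
= 0.9512

0.9512


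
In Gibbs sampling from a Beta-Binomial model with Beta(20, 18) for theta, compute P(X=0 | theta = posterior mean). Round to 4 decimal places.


Posterior mean = alpha/(alpha+beta) = 20/38 = 0.5263
P(X=0|theta=mean) = 1 - theta = 0.4737

0.4737


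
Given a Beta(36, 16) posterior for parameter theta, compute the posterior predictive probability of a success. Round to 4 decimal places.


For a Beta-Bernoulli model, the predictive probability is the mean:
P(success) = 36/(36+16) = 36/52 = 0.6923

0.6923


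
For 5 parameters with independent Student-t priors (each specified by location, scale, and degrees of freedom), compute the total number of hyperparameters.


A Student-t prior has 3 hyperparameters per parameter.
Total = 5 * 3 = 15

15


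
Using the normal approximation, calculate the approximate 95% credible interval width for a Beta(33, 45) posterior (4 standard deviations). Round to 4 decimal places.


Var(Beta) = 33*45/(78^2 * 79) = 0.0031
SD = 0.0556
Width ~ 4*SD = 0.2223

0.2223


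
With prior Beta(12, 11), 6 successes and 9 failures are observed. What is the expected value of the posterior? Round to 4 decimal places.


Posterior = Beta(18, 20)
E[theta] = alpha/(alpha+beta)
= 18/38 = 0.4737

0.4737


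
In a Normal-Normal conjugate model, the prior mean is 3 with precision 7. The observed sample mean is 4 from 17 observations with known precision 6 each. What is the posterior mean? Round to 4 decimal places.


Posterior precision = tau0 + n*tau = 7 + 17*6 = 109
Posterior mean = (tau0*mu0 + n*tau*xbar) / posterior_precision
= (7*3 + 17*6*4) / 109
= 429 / 109 = 3.9358

3.9358


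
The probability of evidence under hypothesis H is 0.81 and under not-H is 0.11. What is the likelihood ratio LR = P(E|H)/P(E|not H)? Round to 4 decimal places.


LR = 0.81 / 0.11
= 7.3636

7.3636


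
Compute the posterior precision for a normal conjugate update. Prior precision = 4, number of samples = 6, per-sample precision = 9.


tau_post = tau_0 + n * tau
= 4 + 6 * 9 = 58

58


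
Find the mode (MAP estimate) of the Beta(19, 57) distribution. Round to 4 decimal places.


For Beta(a,b) with a,b > 1:
Mode = (a-1)/(a+b-2) = (19-1)/(76-2)
= 18/74 = 0.2432

0.2432


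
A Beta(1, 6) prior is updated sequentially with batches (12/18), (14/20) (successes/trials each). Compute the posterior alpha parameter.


Sequential conjugate updating is equivalent to a single batch update.
Total successes across all batches = 26
alpha_posterior = alpha_prior + total_successes = 1 + 26
= 27

27


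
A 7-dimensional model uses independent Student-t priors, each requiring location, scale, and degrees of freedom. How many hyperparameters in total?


Per parameter: 3 (location, scale, and degrees of freedom).
Total = 7 * 3 = 21

21


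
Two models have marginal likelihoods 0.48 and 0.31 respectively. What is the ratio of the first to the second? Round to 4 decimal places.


Evidence ratio = 0.48 / 0.31
= 1.5484

1.5484


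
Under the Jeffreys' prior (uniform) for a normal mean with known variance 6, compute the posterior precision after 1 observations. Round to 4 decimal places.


Prior precision = 0 (flat prior).
Post. prec. = 0 + n/var = 1/6 = 0.1667

0.1667


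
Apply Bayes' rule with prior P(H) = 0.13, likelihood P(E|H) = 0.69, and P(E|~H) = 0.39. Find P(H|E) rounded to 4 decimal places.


Step 1: Compute marginal P(E) = P(E|H)P(H) + P(E|~H)P(~H)
= 0.69*0.13 + 0.39*0.87 = 0.429
Step 2: P(H|E) = P(E|H)P(H)/P(E) = 0.0897/0.429
= 0.2091

0.2091


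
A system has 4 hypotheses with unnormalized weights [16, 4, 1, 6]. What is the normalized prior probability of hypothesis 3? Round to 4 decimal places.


The normalized prior is the weight divided by the total.
Total weight = 27
P(H3) = 1 / 27 = 0.037

0.037


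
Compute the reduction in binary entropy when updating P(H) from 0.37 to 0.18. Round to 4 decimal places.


H_before = -p*log2(p) - (1-p)*log2(1-p) for p=0.37: 0.9507
H_after for p=0.18: 0.6801
Reduction = 0.9507 - 0.6801 = 0.2706

0.2706


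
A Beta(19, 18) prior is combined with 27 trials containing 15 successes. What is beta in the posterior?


In conjugate updating:
beta_posterior = beta_prior + (n - k)
= 18 + (27 - 15)
= 18 + 12 = 30

30


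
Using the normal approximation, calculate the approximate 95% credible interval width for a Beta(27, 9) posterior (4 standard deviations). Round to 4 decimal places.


Var(Beta) = 27*9/(36^2 * 37) = 0.0051
SD = 0.0712
Width ~ 4*SD = 0.2847

0.2847


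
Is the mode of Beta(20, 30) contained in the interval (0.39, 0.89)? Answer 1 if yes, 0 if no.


Mode = (a-1)/(a+b-2) = 19/48 = 0.3958
Interval: (0.39, 0.89)
Contains mode? 1

1


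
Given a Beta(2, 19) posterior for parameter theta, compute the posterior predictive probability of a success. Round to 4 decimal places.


For a Beta-Bernoulli model, the predictive probability is the mean:
P(success) = 2/(2+19) = 2/21 = 0.0952

0.0952


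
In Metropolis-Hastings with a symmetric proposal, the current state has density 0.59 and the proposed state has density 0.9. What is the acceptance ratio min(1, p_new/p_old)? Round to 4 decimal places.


Ratio = p_new / p_old = 0.9 / 0.59 = 1.5254
Acceptance = min(1, 1.5254) = 1.0

1.0


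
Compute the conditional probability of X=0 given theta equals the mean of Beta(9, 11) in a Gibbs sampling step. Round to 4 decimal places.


Mean of Beta(9, 11) = 0.45
P(X=0 | theta=0.45) = 0.55

0.55


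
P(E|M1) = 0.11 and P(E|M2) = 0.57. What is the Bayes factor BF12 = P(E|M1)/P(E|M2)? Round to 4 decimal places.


Bayes factor BF12 = P(E|M1) / P(E|M2)
= 0.11 / 0.57
= 0.193

0.193


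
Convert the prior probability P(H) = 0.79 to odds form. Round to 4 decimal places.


P(not H) = 1 - 0.79 = 0.21
Odds = 0.79 / 0.21 = 3.7619

3.7619


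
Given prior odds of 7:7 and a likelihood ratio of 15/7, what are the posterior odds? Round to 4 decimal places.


Posterior odds = prior odds * LR
Prior odds = 7/7 = 1.0
LR = 15/7 = 2.1429
Posterior odds = 1.0 * 2.1429 = 2.1429

2.1429


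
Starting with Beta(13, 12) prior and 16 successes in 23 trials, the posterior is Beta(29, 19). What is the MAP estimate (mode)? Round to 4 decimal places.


The mode of Beta(a, b) when a > 1 and b > 1 is (a-1)/(a+b-2)
= (29 - 1) / (29 + 19 - 2)
= 28 / 46
= 0.6087

0.6087


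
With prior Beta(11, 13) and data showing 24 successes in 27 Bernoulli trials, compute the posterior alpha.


Conjugate update: alpha_posterior = alpha_prior + k
= 11 + 24 = 35

35


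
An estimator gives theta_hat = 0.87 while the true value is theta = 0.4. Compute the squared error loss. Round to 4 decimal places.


The squared error loss is (theta_hat - theta)^2
= (0.87 - 0.4)^2
= (0.47)^2 = 0.2209

0.2209


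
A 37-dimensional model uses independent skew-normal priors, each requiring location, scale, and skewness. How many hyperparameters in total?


Per parameter: 3 (location, scale, and skewness).
Total = 37 * 3 = 111

111


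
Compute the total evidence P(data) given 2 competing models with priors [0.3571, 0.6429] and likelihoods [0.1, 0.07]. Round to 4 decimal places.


Marginal likelihood = sum P(model_i) * P(data|model_i)
Model 1: 0.3571 * 0.1 = 0.0357
Model 2: 0.6429 * 0.07 = 0.045
Total = 0.0807

0.0807


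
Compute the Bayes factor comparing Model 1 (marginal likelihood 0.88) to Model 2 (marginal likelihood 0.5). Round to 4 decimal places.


BF12 = marginal likelihood of M1 / marginal likelihood of M2
= 0.88/0.5
= 1.76

1.76


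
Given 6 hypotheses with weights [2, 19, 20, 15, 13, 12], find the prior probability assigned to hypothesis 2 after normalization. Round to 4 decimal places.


To normalize, divide each weight by the sum of all weights.
Sum = 81
Prior(H2) = 19/81 = 0.2346

0.2346


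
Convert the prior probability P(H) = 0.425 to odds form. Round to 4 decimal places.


P(not H) = 1 - 0.425 = 0.575
Odds = 0.425 / 0.575 = 0.7391

0.7391


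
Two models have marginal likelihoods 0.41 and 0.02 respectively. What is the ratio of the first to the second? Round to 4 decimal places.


Evidence ratio = 0.41 / 0.02
= 20.5

20.5


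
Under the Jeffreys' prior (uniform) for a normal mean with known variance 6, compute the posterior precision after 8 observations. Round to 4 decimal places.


Prior precision = 0 (flat prior).
Post. prec. = 0 + n/var = 8/6 = 1.3333

1.3333


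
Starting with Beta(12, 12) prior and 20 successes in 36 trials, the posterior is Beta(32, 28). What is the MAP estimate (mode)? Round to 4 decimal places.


The mode of Beta(a, b) when a > 1 and b > 1 is (a-1)/(a+b-2)
= (32 - 1) / (32 + 28 - 2)
= 31 / 58
= 0.5345

0.5345


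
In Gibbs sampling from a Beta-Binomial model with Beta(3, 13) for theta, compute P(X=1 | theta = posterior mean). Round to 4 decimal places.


Posterior mean = alpha/(alpha+beta) = 3/16 = 0.1875
P(X=1|theta=mean) = theta = 0.1875

0.1875


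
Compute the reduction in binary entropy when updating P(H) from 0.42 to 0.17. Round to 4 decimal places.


H_before = -p*log2(p) - (1-p)*log2(1-p) for p=0.42: 0.9815
H_after for p=0.17: 0.6577
Reduction = 0.9815 - 0.6577 = 0.3237

0.3237


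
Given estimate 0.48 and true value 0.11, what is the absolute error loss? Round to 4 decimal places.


Absolute error = |estimate - true|
= |0.37| = 0.37

0.37


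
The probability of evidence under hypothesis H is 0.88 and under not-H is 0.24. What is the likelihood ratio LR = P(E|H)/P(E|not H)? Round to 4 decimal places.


LR = 0.88 / 0.24
= 3.6667

3.6667


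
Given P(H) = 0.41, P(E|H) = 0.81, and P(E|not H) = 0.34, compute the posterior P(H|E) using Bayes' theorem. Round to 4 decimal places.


By Bayes' theorem: P(H|E) = P(E|H)*P(H) / P(E)
P(E) = P(E|H)*P(H) + P(E|not H)*P(not H)
P(E) = 0.81*0.41 + 0.34*0.59 = 0.5327
P(H|E) = 0.81*0.41 / 0.5327 = 0.6234

0.6234


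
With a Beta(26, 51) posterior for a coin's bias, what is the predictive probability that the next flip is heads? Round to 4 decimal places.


The predictive probability equals the posterior mean.
P(next = heads) = alpha / (alpha + beta)
= 26 / 77 = 0.3377

0.3377


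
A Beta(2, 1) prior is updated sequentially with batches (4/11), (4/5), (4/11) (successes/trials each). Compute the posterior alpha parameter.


Sequential conjugate updating is equivalent to a single batch update.
Total successes across all batches = 12
alpha_posterior = alpha_prior + total_successes = 2 + 12
= 14

14


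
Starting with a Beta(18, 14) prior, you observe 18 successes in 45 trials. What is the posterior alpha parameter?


For a Beta-Binomial conjugate model:
Posterior alpha = prior alpha + number of successes
= 18 + 18 = 36

36


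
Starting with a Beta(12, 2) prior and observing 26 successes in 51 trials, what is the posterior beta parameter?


Posterior beta = prior beta + failures
Failures = 51 - 26 = 25
beta_post = 2 + 25 = 27

27


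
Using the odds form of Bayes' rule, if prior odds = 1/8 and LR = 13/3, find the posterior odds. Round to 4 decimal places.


Bayes' rule in odds form: posterior odds = prior odds * LR
= (1 * 13) / (8 * 3)
= 13/24 = 0.5417

0.5417


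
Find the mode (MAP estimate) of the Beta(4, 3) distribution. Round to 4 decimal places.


For Beta(a,b) with a,b > 1:
Mode = (a-1)/(a+b-2) = (4-1)/(7-2)
= 3/5 = 0.6

0.6


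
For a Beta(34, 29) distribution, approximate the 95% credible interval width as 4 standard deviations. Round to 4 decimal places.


Variance of Beta(a,b) = ab / ((a+b)^2 * (a+b+1))
= 34*29 / ((63)^2 * 64)
= 0.0039
SD = sqrt(0.0039) = 0.0623
Width = 4 * SD = 0.2492

0.2492


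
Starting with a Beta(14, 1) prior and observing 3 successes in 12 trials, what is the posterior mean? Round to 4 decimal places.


Posterior parameters: alpha = 14 + 3 = 17
beta = 1 + 9 = 10
Posterior mean = alpha / (alpha + beta) = 17 / 27
= 0.6296

0.6296


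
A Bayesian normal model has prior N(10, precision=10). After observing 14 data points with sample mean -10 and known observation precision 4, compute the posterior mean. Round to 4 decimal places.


Posterior mean = (prior_precision * prior_mean + n * data_precision * data_mean) / (prior_precision + n * data_precision)
Numerator = 10*10 + 14*4*-10 = -460
Denominator = 10 + 14*4 = 66
Posterior mean = -6.9697

-6.9697


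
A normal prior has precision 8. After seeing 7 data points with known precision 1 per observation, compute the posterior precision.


In the conjugate normal model, precisions add:
tau_posterior = tau_prior + n * tau_data
= 8 + 7*1 = 15

15


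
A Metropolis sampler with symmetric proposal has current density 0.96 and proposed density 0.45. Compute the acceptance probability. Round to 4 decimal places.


For symmetric proposals, acceptance = min(1, pi(x*)/pi(x))
= min(1, 0.45/0.96)
= min(1, 0.4688) = 0.4688

0.4688


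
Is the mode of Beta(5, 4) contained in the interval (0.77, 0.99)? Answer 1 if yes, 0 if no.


Mode = (a-1)/(a+b-2) = 4/7 = 0.5714
Interval: (0.77, 0.99)
Contains mode? 0

0


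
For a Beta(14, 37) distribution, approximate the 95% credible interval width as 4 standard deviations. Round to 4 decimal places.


Variance of Beta(a,b) = ab / ((a+b)^2 * (a+b+1))
= 14*37 / ((51)^2 * 52)
= 0.0038
SD = sqrt(0.0038) = 0.0619
Width = 4 * SD = 0.2475

0.2475


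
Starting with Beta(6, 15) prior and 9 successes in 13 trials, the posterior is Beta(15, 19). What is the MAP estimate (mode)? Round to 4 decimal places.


The mode of Beta(a, b) when a > 1 and b > 1 is (a-1)/(a+b-2)
= (15 - 1) / (15 + 19 - 2)
= 14 / 32
= 0.4375

0.4375


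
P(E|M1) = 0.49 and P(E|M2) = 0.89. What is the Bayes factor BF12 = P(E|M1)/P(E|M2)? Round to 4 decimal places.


Bayes factor BF12 = P(E|M1) / P(E|M2)
= 0.49 / 0.89
= 0.5506

0.5506


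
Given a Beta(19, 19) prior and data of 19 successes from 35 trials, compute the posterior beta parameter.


Number of failures = 35 - 19 = 16
Posterior beta = 19 + 16 = 35

35


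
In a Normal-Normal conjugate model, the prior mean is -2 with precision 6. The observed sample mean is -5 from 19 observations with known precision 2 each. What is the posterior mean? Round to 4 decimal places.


Posterior precision = tau0 + n*tau = 6 + 19*2 = 44
Posterior mean = (tau0*mu0 + n*tau*xbar) / posterior_precision
= (6*-2 + 19*2*-5) / 44
= -202 / 44 = -4.5909

-4.5909


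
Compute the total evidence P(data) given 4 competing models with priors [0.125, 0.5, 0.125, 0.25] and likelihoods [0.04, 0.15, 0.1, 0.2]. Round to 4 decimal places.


Marginal likelihood = sum P(model_i) * P(data|model_i)
Model 1: 0.125 * 0.04 = 0.005
Model 2: 0.5 * 0.15 = 0.075
Model 3: 0.125 * 0.1 = 0.0125
Model 4: 0.25 * 0.2 = 0.05
Total = 0.1425

0.1425


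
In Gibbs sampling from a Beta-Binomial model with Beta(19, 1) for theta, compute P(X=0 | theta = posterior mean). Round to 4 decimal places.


Posterior mean = alpha/(alpha+beta) = 19/20 = 0.95
P(X=0|theta=mean) = 1 - theta = 0.05

0.05


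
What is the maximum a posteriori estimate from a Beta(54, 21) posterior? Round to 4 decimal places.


The MAP estimate equals the mode of the distribution.
Mode of Beta(a,b) = (a-1)/(a+b-2)
= 53/73
= 0.726

0.726


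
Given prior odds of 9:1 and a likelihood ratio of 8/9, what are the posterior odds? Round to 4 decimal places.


Posterior odds = prior odds * LR
Prior odds = 9/1 = 9.0
LR = 8/9 = 0.8889
Posterior odds = 9.0 * 0.8889 = 8.0

8.0


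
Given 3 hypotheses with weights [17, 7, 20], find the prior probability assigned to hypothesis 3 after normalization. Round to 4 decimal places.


To normalize, divide each weight by the sum of all weights.
Sum = 44
Prior(H3) = 20/44 = 0.4545

0.4545


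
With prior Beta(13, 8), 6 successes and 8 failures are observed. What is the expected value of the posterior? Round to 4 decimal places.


Posterior = Beta(19, 16)
E[theta] = alpha/(alpha+beta)
= 19/35 = 0.5429

0.5429


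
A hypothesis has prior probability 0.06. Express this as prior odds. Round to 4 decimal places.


Odds = P(H) / P(not H) = 0.06 / 0.94
= 0.0638

0.0638


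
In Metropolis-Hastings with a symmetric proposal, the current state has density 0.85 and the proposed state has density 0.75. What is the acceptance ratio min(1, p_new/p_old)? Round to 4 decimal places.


Ratio = p_new / p_old = 0.75 / 0.85 = 0.8824
Acceptance = min(1, 0.8824) = 0.8824

0.8824


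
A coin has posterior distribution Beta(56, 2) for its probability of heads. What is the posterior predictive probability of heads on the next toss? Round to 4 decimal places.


Posterior predictive = E[theta] = alpha/(alpha+beta)
= 56/58
= 0.9655

0.9655


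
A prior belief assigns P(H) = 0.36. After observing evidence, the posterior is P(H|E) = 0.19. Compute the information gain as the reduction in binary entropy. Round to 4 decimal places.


H(prior) = -0.36*log2(0.36) - 0.64*log2(0.64)
= 0.9427
H(post) = -0.19*log2(0.19) - 0.81*log2(0.81)
= 0.7015
IG = 0.9427 - 0.7015 = 0.2412

0.2412


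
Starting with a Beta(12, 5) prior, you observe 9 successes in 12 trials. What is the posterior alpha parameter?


For a Beta-Binomial conjugate model:
Posterior alpha = prior alpha + number of successes
= 12 + 9 = 21

21


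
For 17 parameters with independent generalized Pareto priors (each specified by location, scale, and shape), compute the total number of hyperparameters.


A generalized Pareto prior has 3 hyperparameters per parameter.
Total = 17 * 3 = 51

51


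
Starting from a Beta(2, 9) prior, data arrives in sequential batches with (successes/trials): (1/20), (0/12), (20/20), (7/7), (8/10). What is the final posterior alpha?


In sequential Bayesian updating, we sum all successes.
Total successes = 36
Final alpha = 2 + 36 = 38

38


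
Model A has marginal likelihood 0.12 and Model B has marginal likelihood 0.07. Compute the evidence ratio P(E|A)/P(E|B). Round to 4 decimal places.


Evidence ratio = P(E|A) / P(E|B)
= 0.12 / 0.07
= 1.7143

1.7143


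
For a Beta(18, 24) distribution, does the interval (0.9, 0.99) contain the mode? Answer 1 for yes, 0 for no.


Mode of Beta(a,b) = (a-1)/(a+b-2)
= (18-1)/(18+24-2) = 0.425
Check: 0.9 <= 0.425 <= 0.99?
Result: 0

0


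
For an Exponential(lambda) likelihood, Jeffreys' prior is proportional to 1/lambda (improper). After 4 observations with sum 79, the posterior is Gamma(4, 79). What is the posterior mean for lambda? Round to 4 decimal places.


Posterior = Gamma(n, sum_x) = Gamma(4, 79)
Posterior mean = shape/rate = 4/79
= 0.0506

0.0506


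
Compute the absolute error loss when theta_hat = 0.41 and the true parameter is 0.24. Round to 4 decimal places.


L = |theta_hat - theta_true|
= |0.41 - 0.24| = 0.17

0.17


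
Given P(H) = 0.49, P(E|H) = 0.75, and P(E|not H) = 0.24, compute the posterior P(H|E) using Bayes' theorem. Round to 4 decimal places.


By Bayes' theorem: P(H|E) = P(E|H)*P(H) / P(E)
P(E) = P(E|H)*P(H) + P(E|not H)*P(not H)
P(E) = 0.75*0.49 + 0.24*0.51 = 0.4899
P(H|E) = 0.75*0.49 / 0.4899 = 0.7502

0.7502


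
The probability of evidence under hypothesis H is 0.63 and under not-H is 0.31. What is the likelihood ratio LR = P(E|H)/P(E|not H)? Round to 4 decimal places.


LR = 0.63 / 0.31
= 2.0323

2.0323


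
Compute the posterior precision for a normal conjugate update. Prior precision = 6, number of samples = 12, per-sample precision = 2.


tau_post = tau_0 + n * tau
= 6 + 12 * 2 = 30

30


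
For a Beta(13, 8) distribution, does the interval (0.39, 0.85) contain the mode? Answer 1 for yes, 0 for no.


Mode of Beta(a,b) = (a-1)/(a+b-2)
= (13-1)/(13+8-2) = 0.6316
Check: 0.39 <= 0.6316 <= 0.85?
Result: 1

1


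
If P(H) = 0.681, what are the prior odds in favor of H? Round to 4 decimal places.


Prior odds = P(H) / (1 - P(H))
= 0.681 / 0.319
= 2.1348

2.1348


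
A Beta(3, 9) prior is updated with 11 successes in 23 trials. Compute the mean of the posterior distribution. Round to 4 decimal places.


After update: Beta(14, 21)
Mean = 14 / (14 + 21) = 14 / 35
= 0.4

0.4


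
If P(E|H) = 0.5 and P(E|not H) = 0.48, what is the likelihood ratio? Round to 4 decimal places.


Likelihood ratio = P(E|H) / P(E|not H)
= 0.5 / 0.48
= 1.0417

1.0417


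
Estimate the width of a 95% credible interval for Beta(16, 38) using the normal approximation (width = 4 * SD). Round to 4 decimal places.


For Beta(a,b): Var = ab/((a+b)^2(a+b+1))
Var = 0.0038, SD = 0.0616
Approximate 95% CI width = 4 * 0.0616 = 0.2463

0.2463


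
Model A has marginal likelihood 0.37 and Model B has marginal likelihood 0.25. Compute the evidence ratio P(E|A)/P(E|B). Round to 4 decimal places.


Evidence ratio = P(E|A) / P(E|B)
= 0.37 / 0.25
= 1.48

1.48


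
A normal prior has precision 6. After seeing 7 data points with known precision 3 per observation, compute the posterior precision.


In the conjugate normal model, precisions add:
tau_posterior = tau_prior + n * tau_data
= 6 + 7*3 = 27

27


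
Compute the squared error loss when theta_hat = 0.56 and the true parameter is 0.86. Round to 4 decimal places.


L = (theta_hat - theta_true)^2
= (0.56 - 0.86)^2
= -0.3^2 = 0.09

0.09


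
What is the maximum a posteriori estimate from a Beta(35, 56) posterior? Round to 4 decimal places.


The MAP estimate equals the mode of the distribution.
Mode of Beta(a,b) = (a-1)/(a+b-2)
= 34/89
= 0.382

0.382


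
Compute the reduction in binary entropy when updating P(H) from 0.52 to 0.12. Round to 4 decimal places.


H_before = -p*log2(p) - (1-p)*log2(1-p) for p=0.52: 0.9988
H_after for p=0.12: 0.5294
Reduction = 0.9988 - 0.5294 = 0.4695

0.4695


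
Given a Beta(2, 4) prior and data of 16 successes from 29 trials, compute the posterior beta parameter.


Number of failures = 29 - 16 = 13
Posterior beta = 4 + 13 = 17

17


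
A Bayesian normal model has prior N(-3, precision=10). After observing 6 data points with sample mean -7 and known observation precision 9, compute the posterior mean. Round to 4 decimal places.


Posterior mean = (prior_precision * prior_mean + n * data_precision * data_mean) / (prior_precision + n * data_precision)
Numerator = 10*-3 + 6*9*-7 = -408
Denominator = 10 + 6*9 = 64
Posterior mean = -6.375

-6.375


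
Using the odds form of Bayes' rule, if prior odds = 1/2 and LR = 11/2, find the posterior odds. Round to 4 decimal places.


Bayes' rule in odds form: posterior odds = prior odds * LR
= (1 * 11) / (2 * 2)
= 11/4 = 2.75

2.75


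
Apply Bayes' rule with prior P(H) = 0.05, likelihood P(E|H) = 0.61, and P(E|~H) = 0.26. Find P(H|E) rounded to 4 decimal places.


Step 1: Compute marginal P(E) = P(E|H)P(H) + P(E|~H)P(~H)
= 0.61*0.05 + 0.26*0.95 = 0.2775
Step 2: P(H|E) = P(E|H)P(H)/P(E) = 0.0305/0.2775
= 0.1099

0.1099


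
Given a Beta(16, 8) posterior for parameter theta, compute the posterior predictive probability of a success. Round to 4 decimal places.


For a Beta-Bernoulli model, the predictive probability is the mean:
P(success) = 16/(16+8) = 16/24 = 0.6667

0.6667


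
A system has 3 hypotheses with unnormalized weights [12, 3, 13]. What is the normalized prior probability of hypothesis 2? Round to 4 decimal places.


The normalized prior is the weight divided by the total.
Total weight = 28
P(H2) = 3 / 28 = 0.1071

0.1071


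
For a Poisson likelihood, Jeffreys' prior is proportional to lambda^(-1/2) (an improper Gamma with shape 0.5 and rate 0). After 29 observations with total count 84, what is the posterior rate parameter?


Jeffreys' prior for Poisson is proportional to lambda^(-1/2).
Posterior is Gamma(0.5 + S, 0 + n) = Gamma(0.5 + 84, 29).
Posterior rate = 0 + n = 29

29.0


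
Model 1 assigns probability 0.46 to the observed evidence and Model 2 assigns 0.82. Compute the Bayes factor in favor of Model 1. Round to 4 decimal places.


BF = P(data|M1) / P(data|M2)
= 0.46 / 0.82 = 0.561

0.561


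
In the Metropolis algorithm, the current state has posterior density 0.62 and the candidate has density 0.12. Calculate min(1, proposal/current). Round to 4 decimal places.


Ratio = 0.12/0.62 = 0.1935
Acceptance probability = min(1, 0.1935)
= 0.1935

0.1935


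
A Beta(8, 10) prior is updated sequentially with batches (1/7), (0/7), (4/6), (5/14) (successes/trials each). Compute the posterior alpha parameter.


Sequential conjugate updating is equivalent to a single batch update.
Total successes across all batches = 10
alpha_posterior = alpha_prior + total_successes = 8 + 10
= 18

18


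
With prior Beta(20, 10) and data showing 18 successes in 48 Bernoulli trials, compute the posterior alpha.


Conjugate update: alpha_posterior = alpha_prior + k
= 20 + 18 = 38

38


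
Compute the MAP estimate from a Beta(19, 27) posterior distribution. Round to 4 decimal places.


MAP = mode of Beta distribution
= (alpha - 1)/(alpha + beta - 2)
= (19-1)/(19+27-2)
= 18/44 = 0.4091

0.4091


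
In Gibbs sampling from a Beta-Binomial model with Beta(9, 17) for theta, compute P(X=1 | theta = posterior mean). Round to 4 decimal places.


Posterior mean = alpha/(alpha+beta) = 9/26 = 0.3462
P(X=1|theta=mean) = theta = 0.3462

0.3462


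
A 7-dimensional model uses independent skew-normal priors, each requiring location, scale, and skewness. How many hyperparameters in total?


Per parameter: 3 (location, scale, and skewness).
Total = 7 * 3 = 21

21


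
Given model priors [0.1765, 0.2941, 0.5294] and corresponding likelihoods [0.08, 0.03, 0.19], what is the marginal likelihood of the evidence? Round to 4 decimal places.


P(E) = sum_i P(M_i) P(E|M_i)
= 0.0141 + 0.0088 + 0.1006
= 0.1235

0.1235


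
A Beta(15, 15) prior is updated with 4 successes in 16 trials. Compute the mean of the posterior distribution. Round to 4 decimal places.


After update: Beta(19, 27)
Mean = 19 / (19 + 27) = 19 / 46
= 0.413

0.413


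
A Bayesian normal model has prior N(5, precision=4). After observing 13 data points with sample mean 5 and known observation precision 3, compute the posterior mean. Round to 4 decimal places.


Posterior mean = (prior_precision * prior_mean + n * data_precision * data_mean) / (prior_precision + n * data_precision)
Numerator = 4*5 + 13*3*5 = 215
Denominator = 4 + 13*3 = 43
Posterior mean = 5.0

5.0


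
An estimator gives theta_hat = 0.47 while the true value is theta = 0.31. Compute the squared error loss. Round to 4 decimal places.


The squared error loss is (theta_hat - theta)^2
= (0.47 - 0.31)^2
= (0.16)^2 = 0.0256

0.0256


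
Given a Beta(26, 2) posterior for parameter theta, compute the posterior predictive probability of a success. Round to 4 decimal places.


For a Beta-Bernoulli model, the predictive probability is the mean:
P(success) = 26/(26+2) = 26/28 = 0.9286

0.9286


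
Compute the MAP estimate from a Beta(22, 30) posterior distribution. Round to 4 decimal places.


MAP = mode of Beta distribution
= (alpha - 1)/(alpha + beta - 2)
= (22-1)/(22+30-2)
= 21/50 = 0.42

0.42


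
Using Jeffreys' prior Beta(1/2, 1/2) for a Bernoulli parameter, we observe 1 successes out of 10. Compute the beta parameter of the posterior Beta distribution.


Conjugate update: Beta(0.5 + k, 0.5 + n - k).
k = 1, n - k = 9
Posterior beta = 0.5 + (n - k) = 0.5 + 9 = 9.5

9.5


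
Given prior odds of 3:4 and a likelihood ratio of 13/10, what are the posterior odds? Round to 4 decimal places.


Posterior odds = prior odds * LR
Prior odds = 3/4 = 0.75
LR = 13/10 = 1.3
Posterior odds = 0.75 * 1.3 = 0.975

0.975


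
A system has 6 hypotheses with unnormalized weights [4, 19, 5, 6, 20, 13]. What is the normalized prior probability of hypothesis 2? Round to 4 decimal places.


The normalized prior is the weight divided by the total.
Total weight = 67
P(H2) = 19 / 67 = 0.2836

0.2836


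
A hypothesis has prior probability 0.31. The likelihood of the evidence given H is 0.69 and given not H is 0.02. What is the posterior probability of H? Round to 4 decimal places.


Using Bayes' theorem:
P(E) = 0.31 * 0.69 + 0.69 * 0.02
P(E) = 0.2277
P(H|E) = (0.31 * 0.69) / 0.2277 = 0.9394

0.9394


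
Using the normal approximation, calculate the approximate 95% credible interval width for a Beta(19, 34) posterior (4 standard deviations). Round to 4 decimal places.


Var(Beta) = 19*34/(53^2 * 54) = 0.0043
SD = 0.0653
Width ~ 4*SD = 0.261

0.261


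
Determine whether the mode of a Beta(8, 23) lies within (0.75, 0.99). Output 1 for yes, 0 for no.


First find the mode: (a-1)/(a+b-2) = 0.2414
Is 0.2414 in (0.75, 0.99)? 0

0


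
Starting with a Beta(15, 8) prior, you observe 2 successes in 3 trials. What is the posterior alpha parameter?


For a Beta-Binomial conjugate model:
Posterior alpha = prior alpha + number of successes
= 15 + 2 = 17

17


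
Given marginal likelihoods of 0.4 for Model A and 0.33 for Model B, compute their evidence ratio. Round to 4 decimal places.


Ratio = ML(A) / ML(B) = 0.4/0.33
= 1.2121

1.2121


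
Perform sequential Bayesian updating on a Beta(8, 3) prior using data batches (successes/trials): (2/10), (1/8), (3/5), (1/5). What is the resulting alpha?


Accumulate successes: 7
Posterior alpha = prior alpha + sum of successes
= 8 + 7 = 15

15


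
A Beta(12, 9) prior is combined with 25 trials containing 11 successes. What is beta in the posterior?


In conjugate updating:
beta_posterior = beta_prior + (n - k)
= 9 + (25 - 11)
= 9 + 14 = 23

23


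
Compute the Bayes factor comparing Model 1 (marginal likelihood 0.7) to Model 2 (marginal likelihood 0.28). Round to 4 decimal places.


BF12 = marginal likelihood of M1 / marginal likelihood of M2
= 0.7/0.28
= 2.5

2.5


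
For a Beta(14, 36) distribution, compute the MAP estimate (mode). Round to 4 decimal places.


MAP = mode = (a-1)/(a+b-2)
= (14-1)/(14+36-2)
= 13/48 = 0.2708

0.2708


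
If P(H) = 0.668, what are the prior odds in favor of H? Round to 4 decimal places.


Prior odds = P(H) / (1 - P(H))
= 0.668 / 0.332
= 2.012

2.012


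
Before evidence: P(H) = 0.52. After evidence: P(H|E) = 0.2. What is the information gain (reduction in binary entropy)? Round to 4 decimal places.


Prior entropy = 0.9988
Posterior entropy = 0.7219
Information gain = 0.9988 - 0.7219 = 0.2769

0.2769


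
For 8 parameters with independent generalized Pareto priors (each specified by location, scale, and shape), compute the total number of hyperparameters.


A generalized Pareto prior has 3 hyperparameters per parameter.
Total = 8 * 3 = 24

24


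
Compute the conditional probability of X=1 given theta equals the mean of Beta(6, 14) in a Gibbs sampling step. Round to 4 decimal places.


Mean of Beta(6, 14) = 0.3
P(X=1 | theta=0.3) = 0.3

0.3


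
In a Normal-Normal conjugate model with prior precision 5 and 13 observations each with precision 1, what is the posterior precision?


Posterior precision = prior precision + n * observation precision
= 5 + 13 * 1
= 5 + 13 = 18

18


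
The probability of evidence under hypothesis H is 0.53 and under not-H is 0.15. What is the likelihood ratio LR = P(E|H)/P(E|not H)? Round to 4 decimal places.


LR = 0.53 / 0.15
= 3.5333

3.5333


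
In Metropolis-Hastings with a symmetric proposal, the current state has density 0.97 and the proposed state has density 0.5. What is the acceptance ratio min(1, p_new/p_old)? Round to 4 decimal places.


Ratio = p_new / p_old = 0.5 / 0.97 = 0.5155
Acceptance = min(1, 0.5155) = 0.5155

0.5155


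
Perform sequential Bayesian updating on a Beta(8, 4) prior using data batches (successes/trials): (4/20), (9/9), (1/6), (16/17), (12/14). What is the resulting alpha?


Accumulate successes: 42
Posterior alpha = prior alpha + sum of successes
= 8 + 42 = 50

50


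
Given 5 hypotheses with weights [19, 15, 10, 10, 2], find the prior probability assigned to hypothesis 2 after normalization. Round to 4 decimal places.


To normalize, divide each weight by the sum of all weights.
Sum = 56
Prior(H2) = 15/56 = 0.2679

0.2679


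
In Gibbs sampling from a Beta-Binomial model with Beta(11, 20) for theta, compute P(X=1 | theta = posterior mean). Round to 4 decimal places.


Posterior mean = alpha/(alpha+beta) = 11/31 = 0.3548
P(X=1|theta=mean) = theta = 0.3548

0.3548


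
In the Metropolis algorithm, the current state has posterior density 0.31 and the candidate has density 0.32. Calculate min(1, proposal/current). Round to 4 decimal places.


Ratio = 0.32/0.31 = 1.0323
Acceptance probability = min(1, 1.0323)
= 1.0

1.0


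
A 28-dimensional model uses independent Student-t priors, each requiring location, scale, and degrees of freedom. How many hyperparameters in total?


Per parameter: 3 (location, scale, and degrees of freedom).
Total = 28 * 3 = 84

84


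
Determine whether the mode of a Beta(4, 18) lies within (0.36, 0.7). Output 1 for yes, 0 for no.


First find the mode: (a-1)/(a+b-2) = 0.15
Is 0.15 in (0.36, 0.7)? 0

0


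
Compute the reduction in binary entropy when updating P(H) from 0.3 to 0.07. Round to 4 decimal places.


H_before = -p*log2(p) - (1-p)*log2(1-p) for p=0.3: 0.8813
H_after for p=0.07: 0.3659
Reduction = 0.8813 - 0.3659 = 0.5154

0.5154


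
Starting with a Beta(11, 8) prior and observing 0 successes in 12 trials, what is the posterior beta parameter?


Posterior beta = prior beta + failures
Failures = 12 - 0 = 12
beta_post = 8 + 12 = 20

20


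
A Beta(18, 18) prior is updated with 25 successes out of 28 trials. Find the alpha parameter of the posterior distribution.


In the Beta-Binomial conjugate update:
alpha_post = alpha_prior + successes
= 18 + 25
= 43

43


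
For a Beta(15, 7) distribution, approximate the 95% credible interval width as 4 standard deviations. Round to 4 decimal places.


Variance of Beta(a,b) = ab / ((a+b)^2 * (a+b+1))
= 15*7 / ((22)^2 * 23)
= 0.0094
SD = sqrt(0.0094) = 0.0971
Width = 4 * SD = 0.3885

0.3885


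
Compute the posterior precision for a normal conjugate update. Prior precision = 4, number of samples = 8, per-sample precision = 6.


tau_post = tau_0 + n * tau
= 4 + 8 * 6 = 52

52


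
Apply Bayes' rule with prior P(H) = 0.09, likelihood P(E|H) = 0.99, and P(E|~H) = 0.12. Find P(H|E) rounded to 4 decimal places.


Step 1: Compute marginal P(E) = P(E|H)P(H) + P(E|~H)P(~H)
= 0.99*0.09 + 0.12*0.91 = 0.1983
Step 2: P(H|E) = P(E|H)P(H)/P(E) = 0.0891/0.1983
= 0.4493

0.4493


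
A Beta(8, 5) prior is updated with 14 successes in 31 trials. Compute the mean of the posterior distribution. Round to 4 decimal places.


After update: Beta(22, 22)
Mean = 22 / (22 + 22) = 22 / 44
= 0.5

0.5


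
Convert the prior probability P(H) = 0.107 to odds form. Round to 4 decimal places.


P(not H) = 1 - 0.107 = 0.893
Odds = 0.107 / 0.893 = 0.1198

0.1198


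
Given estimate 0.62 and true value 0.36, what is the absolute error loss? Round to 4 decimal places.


Absolute error = |estimate - true|
= |0.26| = 0.26

0.26


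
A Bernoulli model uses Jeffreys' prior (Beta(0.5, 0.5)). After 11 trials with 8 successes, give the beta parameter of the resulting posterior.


Posterior = Beta(prior_alpha + successes, prior_beta + failures)
= Beta(0.5 + 8, 0.5 + 3)
Posterior beta = 0.5 + (n - k) = 0.5 + 3 = 3.5

3.5


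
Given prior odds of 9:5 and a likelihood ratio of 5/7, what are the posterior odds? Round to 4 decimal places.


Posterior odds = prior odds * LR
Prior odds = 9/5 = 1.8
LR = 5/7 = 0.7143
Posterior odds = 1.8 * 0.7143 = 1.2857

1.2857


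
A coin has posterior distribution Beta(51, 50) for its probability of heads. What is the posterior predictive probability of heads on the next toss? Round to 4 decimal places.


Posterior predictive = E[theta] = alpha/(alpha+beta)
= 51/101
= 0.505

0.505


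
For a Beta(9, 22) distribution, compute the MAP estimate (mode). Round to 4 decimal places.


MAP = mode = (a-1)/(a+b-2)
= (9-1)/(9+22-2)
= 8/29 = 0.2759

0.2759


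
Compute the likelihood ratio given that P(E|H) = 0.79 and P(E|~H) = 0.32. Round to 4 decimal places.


LR = P(E|H) / P(E|~H)
= 0.79 / 0.32 = 2.4688

2.4688


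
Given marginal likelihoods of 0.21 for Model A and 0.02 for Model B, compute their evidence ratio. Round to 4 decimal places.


Ratio = ML(A) / ML(B) = 0.21/0.02
= 10.5

10.5


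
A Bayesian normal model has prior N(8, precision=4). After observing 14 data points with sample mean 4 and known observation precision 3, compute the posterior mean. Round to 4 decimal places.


Posterior mean = (prior_precision * prior_mean + n * data_precision * data_mean) / (prior_precision + n * data_precision)
Numerator = 4*8 + 14*3*4 = 200
Denominator = 4 + 14*3 = 46
Posterior mean = 4.3478

4.3478


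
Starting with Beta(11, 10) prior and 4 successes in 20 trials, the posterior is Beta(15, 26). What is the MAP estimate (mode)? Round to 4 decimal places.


The mode of Beta(a, b) when a > 1 and b > 1 is (a-1)/(a+b-2)
= (15 - 1) / (15 + 26 - 2)
= 14 / 39
= 0.359

0.359


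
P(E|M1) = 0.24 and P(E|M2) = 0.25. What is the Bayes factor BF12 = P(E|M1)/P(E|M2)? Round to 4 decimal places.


Bayes factor BF12 = P(E|M1) / P(E|M2)
= 0.24 / 0.25
= 0.96

0.96


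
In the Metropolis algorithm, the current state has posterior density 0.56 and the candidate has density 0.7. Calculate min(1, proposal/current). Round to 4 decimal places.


Ratio = 0.7/0.56 = 1.25
Acceptance probability = min(1, 1.25)
= 1.0

1.0
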